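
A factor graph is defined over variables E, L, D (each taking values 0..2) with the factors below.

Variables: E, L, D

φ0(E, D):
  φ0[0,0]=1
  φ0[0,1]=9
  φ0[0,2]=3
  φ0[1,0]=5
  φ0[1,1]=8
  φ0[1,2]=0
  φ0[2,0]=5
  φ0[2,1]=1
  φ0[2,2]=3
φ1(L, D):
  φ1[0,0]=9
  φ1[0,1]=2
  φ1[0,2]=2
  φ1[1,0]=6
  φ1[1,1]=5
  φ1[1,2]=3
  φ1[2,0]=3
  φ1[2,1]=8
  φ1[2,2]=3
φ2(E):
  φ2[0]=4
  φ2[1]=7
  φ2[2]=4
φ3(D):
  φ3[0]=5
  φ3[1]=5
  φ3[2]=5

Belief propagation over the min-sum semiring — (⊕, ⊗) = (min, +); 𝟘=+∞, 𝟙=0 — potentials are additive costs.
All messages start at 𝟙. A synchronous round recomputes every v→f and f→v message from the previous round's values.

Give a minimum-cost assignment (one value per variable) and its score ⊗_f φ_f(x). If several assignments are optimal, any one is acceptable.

init: all messages = 𝟙 over 3 values
r1 m[φ0→E] = [1, 0, 1]
r1 m[φ0→D] = [1, 1, 0]
r1 m[φ1→L] = [2, 3, 3]
r1 m[φ1→D] = [3, 2, 2]
r1 m[φ2→E] = [4, 7, 4]
r1 m[φ3→D] = [5, 5, 5]
r1 m[E→φ0] = [0, 0, 0]
r1 m[E→φ2] = [0, 0, 0]
r1 m[L→φ1] = [0, 0, 0]
r1 m[D→φ0] = [0, 0, 0]
r1 m[D→φ1] = [0, 0, 0]
r1 m[D→φ3] = [0, 0, 0]
r2 m[φ0→E] = [1, 0, 1]
r2 m[φ0→D] = [1, 1, 0]
r2 m[φ1→L] = [2, 3, 3]
r2 m[φ1→D] = [3, 2, 2]
r2 m[φ2→E] = [4, 7, 4]
r2 m[φ3→D] = [5, 5, 5]
r2 m[E→φ0] = [4, 7, 4]
r2 m[E→φ2] = [1, 0, 1]
r2 m[L→φ1] = [0, 0, 0]
r2 m[D→φ0] = [8, 7, 7]
r2 m[D→φ1] = [6, 6, 5]
r2 m[D→φ3] = [4, 3, 2]
r3 m[φ0→E] = [9, 7, 8]
r3 m[φ0→D] = [5, 5, 7]
r3 m[φ1→L] = [7, 8, 8]
r3 m[φ1→D] = [3, 2, 2]
r3 m[φ2→E] = [4, 7, 4]
r3 m[φ3→D] = [5, 5, 5]
r3 m[E→φ0] = [4, 7, 4]
r3 m[E→φ2] = [1, 0, 1]
r3 m[L→φ1] = [0, 0, 0]
r3 m[D→φ0] = [8, 7, 7]
r3 m[D→φ1] = [6, 6, 5]
r3 m[D→φ3] = [4, 3, 2]
r4 m[φ0→E] = [9, 7, 8]
r4 m[φ0→D] = [5, 5, 7]
r4 m[φ1→L] = [7, 8, 8]
r4 m[φ1→D] = [3, 2, 2]
r4 m[φ2→E] = [4, 7, 4]
r4 m[φ3→D] = [5, 5, 5]
r4 m[E→φ0] = [4, 7, 4]
r4 m[E→φ2] = [9, 7, 8]
r4 m[L→φ1] = [0, 0, 0]
r4 m[D→φ0] = [8, 7, 7]
r4 m[D→φ1] = [10, 10, 12]
r4 m[D→φ3] = [8, 7, 9]
r5 m[φ0→E] = [9, 7, 8]
r5 m[φ0→D] = [5, 5, 7]
r5 m[φ1→L] = [12, 15, 13]
r5 m[φ1→D] = [3, 2, 2]
r5 m[φ2→E] = [4, 7, 4]
r5 m[φ3→D] = [5, 5, 5]
r5 m[E→φ0] = [4, 7, 4]
r5 m[E→φ2] = [9, 7, 8]
r5 m[L→φ1] = [0, 0, 0]
r5 m[D→φ0] = [8, 7, 7]
r5 m[D→φ1] = [10, 10, 12]
r5 m[D→φ3] = [8, 7, 9]
r6 m[φ0→E] = [9, 7, 8]
r6 m[φ0→D] = [5, 5, 7]
r6 m[φ1→L] = [12, 15, 13]
r6 m[φ1→D] = [3, 2, 2]
r6 m[φ2→E] = [4, 7, 4]
r6 m[φ3→D] = [5, 5, 5]
r6 m[E→φ0] = [4, 7, 4]
r6 m[E→φ2] = [9, 7, 8]
r6 m[L→φ1] = [0, 0, 0]
r6 m[D→φ0] = [8, 7, 7]
r6 m[D→φ1] = [10, 10, 12]
r6 m[D→φ3] = [8, 7, 9]
fixed point reached at round 6
traceback from E: (E=2, L=0, D=1), score=12

assignment: (E=2, L=0, D=1); score = 12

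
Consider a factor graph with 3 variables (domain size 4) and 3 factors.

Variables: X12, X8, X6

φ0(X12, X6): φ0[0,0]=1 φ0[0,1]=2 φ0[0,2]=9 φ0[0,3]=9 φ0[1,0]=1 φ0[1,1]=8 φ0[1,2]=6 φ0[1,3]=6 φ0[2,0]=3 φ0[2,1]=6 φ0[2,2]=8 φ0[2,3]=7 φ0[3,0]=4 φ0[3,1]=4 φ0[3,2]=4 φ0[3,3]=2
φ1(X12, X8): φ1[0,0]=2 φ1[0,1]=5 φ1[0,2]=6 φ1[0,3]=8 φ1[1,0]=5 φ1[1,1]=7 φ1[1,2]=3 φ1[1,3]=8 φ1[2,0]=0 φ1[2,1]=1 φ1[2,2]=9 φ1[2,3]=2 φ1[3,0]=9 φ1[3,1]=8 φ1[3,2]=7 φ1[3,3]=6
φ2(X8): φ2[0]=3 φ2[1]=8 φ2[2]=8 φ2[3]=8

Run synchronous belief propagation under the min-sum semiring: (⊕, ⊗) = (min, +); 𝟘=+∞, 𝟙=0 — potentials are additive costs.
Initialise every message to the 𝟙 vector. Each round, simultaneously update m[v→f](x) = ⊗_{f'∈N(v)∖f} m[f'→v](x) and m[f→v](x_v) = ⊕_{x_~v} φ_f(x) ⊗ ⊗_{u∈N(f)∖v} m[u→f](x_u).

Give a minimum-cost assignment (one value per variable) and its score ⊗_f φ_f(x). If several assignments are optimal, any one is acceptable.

init: all messages = 𝟙 over 4 values
r1 m[φ0→X12] = [1, 1, 3, 2]
r1 m[φ0→X6] = [1, 2, 4, 2]
r1 m[φ1→X12] = [2, 3, 0, 6]
r1 m[φ1→X8] = [0, 1, 3, 2]
r1 m[φ2→X8] = [3, 8, 8, 8]
r1 m[X12→φ0] = [0, 0, 0, 0]
r1 m[X12→φ1] = [0, 0, 0, 0]
r1 m[X8→φ1] = [0, 0, 0, 0]
r1 m[X8→φ2] = [0, 0, 0, 0]
r1 m[X6→φ0] = [0, 0, 0, 0]
r2 m[φ0→X12] = [1, 1, 3, 2]
r2 m[φ0→X6] = [1, 2, 4, 2]
r2 m[φ1→X12] = [2, 3, 0, 6]
r2 m[φ1→X8] = [0, 1, 3, 2]
r2 m[φ2→X8] = [3, 8, 8, 8]
r2 m[X12→φ0] = [2, 3, 0, 6]
r2 m[X12→φ1] = [1, 1, 3, 2]
r2 m[X8→φ1] = [3, 8, 8, 8]
r2 m[X8→φ2] = [0, 1, 3, 2]
r2 m[X6→φ0] = [0, 0, 0, 0]
r3 m[φ0→X12] = [1, 1, 3, 2]
r3 m[φ0→X6] = [3, 4, 8, 7]
r3 m[φ1→X12] = [5, 8, 3, 12]
r3 m[φ1→X8] = [3, 4, 4, 5]
r3 m[φ2→X8] = [3, 8, 8, 8]
r3 m[X12→φ0] = [2, 3, 0, 6]
r3 m[X12→φ1] = [1, 1, 3, 2]
r3 m[X8→φ1] = [3, 8, 8, 8]
r3 m[X8→φ2] = [0, 1, 3, 2]
r3 m[X6→φ0] = [0, 0, 0, 0]
r4 m[φ0→X12] = [1, 1, 3, 2]
r4 m[φ0→X6] = [3, 4, 8, 7]
r4 m[φ1→X12] = [5, 8, 3, 12]
r4 m[φ1→X8] = [3, 4, 4, 5]
r4 m[φ2→X8] = [3, 8, 8, 8]
r4 m[X12→φ0] = [5, 8, 3, 12]
r4 m[X12→φ1] = [1, 1, 3, 2]
r4 m[X8→φ1] = [3, 8, 8, 8]
r4 m[X8→φ2] = [3, 4, 4, 5]
r4 m[X6→φ0] = [0, 0, 0, 0]
r5 m[φ0→X12] = [1, 1, 3, 2]
r5 m[φ0→X6] = [6, 7, 11, 10]
r5 m[φ1→X12] = [5, 8, 3, 12]
r5 m[φ1→X8] = [3, 4, 4, 5]
r5 m[φ2→X8] = [3, 8, 8, 8]
r5 m[X12→φ0] = [5, 8, 3, 12]
r5 m[X12→φ1] = [1, 1, 3, 2]
r5 m[X8→φ1] = [3, 8, 8, 8]
r5 m[X8→φ2] = [3, 4, 4, 5]
r5 m[X6→φ0] = [0, 0, 0, 0]
r6 m[φ0→X12] = [1, 1, 3, 2]
r6 m[φ0→X6] = [6, 7, 11, 10]
r6 m[φ1→X12] = [5, 8, 3, 12]
r6 m[φ1→X8] = [3, 4, 4, 5]
r6 m[φ2→X8] = [3, 8, 8, 8]
r6 m[X12→φ0] = [5, 8, 3, 12]
r6 m[X12→φ1] = [1, 1, 3, 2]
r6 m[X8→φ1] = [3, 8, 8, 8]
r6 m[X8→φ2] = [3, 4, 4, 5]
r6 m[X6→φ0] = [0, 0, 0, 0]
fixed point reached at round 6
traceback from X12: (X12=0, X8=0, X6=0), score=6

assignment: (X12=0, X8=0, X6=0); score = 6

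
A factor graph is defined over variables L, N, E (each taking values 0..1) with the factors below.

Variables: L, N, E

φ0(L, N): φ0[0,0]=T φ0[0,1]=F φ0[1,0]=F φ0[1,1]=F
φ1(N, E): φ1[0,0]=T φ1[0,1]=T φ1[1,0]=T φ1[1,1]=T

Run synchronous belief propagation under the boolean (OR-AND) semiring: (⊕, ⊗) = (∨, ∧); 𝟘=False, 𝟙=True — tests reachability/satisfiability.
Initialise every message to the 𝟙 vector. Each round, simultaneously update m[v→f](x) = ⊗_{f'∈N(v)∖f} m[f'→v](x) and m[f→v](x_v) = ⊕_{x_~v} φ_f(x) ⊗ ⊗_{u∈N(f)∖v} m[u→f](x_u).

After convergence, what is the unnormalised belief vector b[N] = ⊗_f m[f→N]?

b[N] = [T, F]

init: all messages = 𝟙 over 2 values
r1 m[φ0→L] = [T, F]
r1 m[φ0→N] = [T, F]
r1 m[φ1→N] = [T, T]
r1 m[φ1→E] = [T, T]
r1 m[L→φ0] = [T, T]
r1 m[N→φ0] = [T, T]
r1 m[N→φ1] = [T, T]
r1 m[E→φ1] = [T, T]
r2 m[φ0→L] = [T, F]
r2 m[φ0→N] = [T, F]
r2 m[φ1→N] = [T, T]
r2 m[φ1→E] = [T, T]
r2 m[L→φ0] = [T, T]
r2 m[N→φ0] = [T, T]
r2 m[N→φ1] = [T, F]
r2 m[E→φ1] = [T, T]
r3 m[φ0→L] = [T, F]
r3 m[φ0→N] = [T, F]
r3 m[φ1→N] = [T, T]
r3 m[φ1→E] = [T, T]
r3 m[L→φ0] = [T, T]
r3 m[N→φ0] = [T, T]
r3 m[N→φ1] = [T, F]
r3 m[E→φ1] = [T, T]
fixed point reached at round 3
b[N] = ⊗ incoming = [T, F]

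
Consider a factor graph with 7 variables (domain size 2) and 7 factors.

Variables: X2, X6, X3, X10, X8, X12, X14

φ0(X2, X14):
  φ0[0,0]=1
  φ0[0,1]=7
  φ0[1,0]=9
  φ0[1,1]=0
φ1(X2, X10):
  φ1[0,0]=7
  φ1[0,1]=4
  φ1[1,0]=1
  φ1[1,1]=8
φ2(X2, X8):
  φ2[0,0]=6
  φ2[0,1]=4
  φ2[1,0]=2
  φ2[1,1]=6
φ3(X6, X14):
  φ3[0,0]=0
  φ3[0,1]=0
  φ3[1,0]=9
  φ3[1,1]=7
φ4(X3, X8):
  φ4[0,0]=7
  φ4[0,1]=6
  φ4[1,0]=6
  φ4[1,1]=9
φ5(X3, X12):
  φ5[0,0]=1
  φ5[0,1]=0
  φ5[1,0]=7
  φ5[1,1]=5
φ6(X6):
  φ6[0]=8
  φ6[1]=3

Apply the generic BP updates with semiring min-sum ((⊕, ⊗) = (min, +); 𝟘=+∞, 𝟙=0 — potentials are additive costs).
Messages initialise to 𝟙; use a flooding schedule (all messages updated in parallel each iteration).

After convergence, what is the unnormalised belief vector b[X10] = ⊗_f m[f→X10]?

b[X10] = [18, 23]

init: all messages = 𝟙 over 2 values
r1 m[φ0→X2] = [1, 0]
r1 m[φ0→X14] = [1, 0]
r1 m[φ1→X2] = [4, 1]
r1 m[φ1→X10] = [1, 4]
r1 m[φ2→X2] = [4, 2]
r1 m[φ2→X8] = [2, 4]
r1 m[φ3→X6] = [0, 7]
r1 m[φ3→X14] = [0, 0]
r1 m[φ4→X3] = [6, 6]
r1 m[φ4→X8] = [6, 6]
r1 m[φ5→X3] = [0, 5]
r1 m[φ5→X12] = [1, 0]
r1 m[φ6→X6] = [8, 3]
r1 m[X2→φ0] = [0, 0]
r1 m[X2→φ1] = [0, 0]
r1 m[X2→φ2] = [0, 0]
r1 m[X6→φ3] = [0, 0]
r1 m[X6→φ6] = [0, 0]
r1 m[X3→φ4] = [0, 0]
r1 m[X3→φ5] = [0, 0]
r1 m[X10→φ1] = [0, 0]
r1 m[X8→φ2] = [0, 0]
r1 m[X8→φ4] = [0, 0]
r1 m[X12→φ5] = [0, 0]
r1 m[X14→φ0] = [0, 0]
r1 m[X14→φ3] = [0, 0]
r2 m[φ0→X2] = [1, 0]
r2 m[φ0→X14] = [1, 0]
r2 m[φ1→X2] = [4, 1]
r2 m[φ1→X10] = [1, 4]
r2 m[φ2→X2] = [4, 2]
r2 m[φ2→X8] = [2, 4]
r2 m[φ3→X6] = [0, 7]
r2 m[φ3→X14] = [0, 0]
r2 m[φ4→X3] = [6, 6]
r2 m[φ4→X8] = [6, 6]
r2 m[φ5→X3] = [0, 5]
r2 m[φ5→X12] = [1, 0]
r2 m[φ6→X6] = [8, 3]
r2 m[X2→φ0] = [8, 3]
r2 m[X2→φ1] = [5, 2]
r2 m[X2→φ2] = [5, 1]
r2 m[X6→φ3] = [8, 3]
r2 m[X6→φ6] = [0, 7]
r2 m[X3→φ4] = [0, 5]
r2 m[X3→φ5] = [6, 6]
r2 m[X10→φ1] = [0, 0]
r2 m[X8→φ2] = [6, 6]
r2 m[X8→φ4] = [2, 4]
r2 m[X12→φ5] = [0, 0]
r2 m[X14→φ0] = [0, 0]
r2 m[X14→φ3] = [1, 0]
r3 m[φ0→X2] = [1, 0]
r3 m[φ0→X14] = [9, 3]
r3 m[φ1→X2] = [4, 1]
r3 m[φ1→X10] = [3, 9]
r3 m[φ2→X2] = [10, 8]
r3 m[φ2→X8] = [3, 7]
r3 m[φ3→X6] = [0, 7]
r3 m[φ3→X14] = [8, 8]
r3 m[φ4→X3] = [9, 8]
r3 m[φ4→X8] = [7, 6]
r3 m[φ5→X3] = [0, 5]
r3 m[φ5→X12] = [7, 6]
r3 m[φ6→X6] = [8, 3]
r3 m[X2→φ0] = [8, 3]
r3 m[X2→φ1] = [5, 2]
r3 m[X2→φ2] = [5, 1]
r3 m[X6→φ3] = [8, 3]
r3 m[X6→φ6] = [0, 7]
r3 m[X3→φ4] = [0, 5]
r3 m[X3→φ5] = [6, 6]
r3 m[X10→φ1] = [0, 0]
r3 m[X8→φ2] = [6, 6]
r3 m[X8→φ4] = [2, 4]
r3 m[X12→φ5] = [0, 0]
r3 m[X14→φ0] = [0, 0]
r3 m[X14→φ3] = [1, 0]
r4 m[φ0→X2] = [1, 0]
r4 m[φ0→X14] = [9, 3]
r4 m[φ1→X2] = [4, 1]
r4 m[φ1→X10] = [3, 9]
r4 m[φ2→X2] = [10, 8]
r4 m[φ2→X8] = [3, 7]
r4 m[φ3→X6] = [0, 7]
r4 m[φ3→X14] = [8, 8]
r4 m[φ4→X3] = [9, 8]
r4 m[φ4→X8] = [7, 6]
r4 m[φ5→X3] = [0, 5]
r4 m[φ5→X12] = [7, 6]
r4 m[φ6→X6] = [8, 3]
r4 m[X2→φ0] = [14, 9]
r4 m[X2→φ1] = [11, 8]
r4 m[X2→φ2] = [5, 1]
r4 m[X6→φ3] = [8, 3]
r4 m[X6→φ6] = [0, 7]
r4 m[X3→φ4] = [0, 5]
r4 m[X3→φ5] = [9, 8]
r4 m[X10→φ1] = [0, 0]
r4 m[X8→φ2] = [7, 6]
r4 m[X8→φ4] = [3, 7]
r4 m[X12→φ5] = [0, 0]
r4 m[X14→φ0] = [8, 8]
r4 m[X14→φ3] = [9, 3]
r5 m[φ0→X2] = [9, 8]
r5 m[φ0→X14] = [15, 9]
r5 m[φ1→X2] = [4, 1]
r5 m[φ1→X10] = [9, 15]
r5 m[φ2→X2] = [10, 9]
r5 m[φ2→X8] = [3, 7]
r5 m[φ3→X6] = [3, 10]
r5 m[φ3→X14] = [8, 8]
r5 m[φ4→X3] = [10, 9]
r5 m[φ4→X8] = [7, 6]
r5 m[φ5→X3] = [0, 5]
r5 m[φ5→X12] = [10, 9]
r5 m[φ6→X6] = [8, 3]
r5 m[X2→φ0] = [14, 9]
r5 m[X2→φ1] = [11, 8]
r5 m[X2→φ2] = [5, 1]
r5 m[X6→φ3] = [8, 3]
r5 m[X6→φ6] = [0, 7]
r5 m[X3→φ4] = [0, 5]
r5 m[X3→φ5] = [9, 8]
r5 m[X10→φ1] = [0, 0]
r5 m[X8→φ2] = [7, 6]
r5 m[X8→φ4] = [3, 7]
r5 m[X12→φ5] = [0, 0]
r5 m[X14→φ0] = [8, 8]
r5 m[X14→φ3] = [9, 3]
r6 m[φ0→X2] = [9, 8]
r6 m[φ0→X14] = [15, 9]
r6 m[φ1→X2] = [4, 1]
r6 m[φ1→X10] = [9, 15]
r6 m[φ2→X2] = [10, 9]
r6 m[φ2→X8] = [3, 7]
r6 m[φ3→X6] = [3, 10]
r6 m[φ3→X14] = [8, 8]
r6 m[φ4→X3] = [10, 9]
r6 m[φ4→X8] = [7, 6]
r6 m[φ5→X3] = [0, 5]
r6 m[φ5→X12] = [10, 9]
r6 m[φ6→X6] = [8, 3]
r6 m[X2→φ0] = [14, 10]
r6 m[X2→φ1] = [19, 17]
r6 m[X2→φ2] = [13, 9]
r6 m[X6→φ3] = [8, 3]
r6 m[X6→φ6] = [3, 10]
r6 m[X3→φ4] = [0, 5]
r6 m[X3→φ5] = [10, 9]
r6 m[X10→φ1] = [0, 0]
r6 m[X8→φ2] = [7, 6]
r6 m[X8→φ4] = [3, 7]
r6 m[X12→φ5] = [0, 0]
r6 m[X14→φ0] = [8, 8]
r6 m[X14→φ3] = [15, 9]
r7 m[φ0→X2] = [9, 8]
r7 m[φ0→X14] = [15, 10]
r7 m[φ1→X2] = [4, 1]
r7 m[φ1→X10] = [18, 23]
r7 m[φ2→X2] = [10, 9]
r7 m[φ2→X8] = [11, 15]
r7 m[φ3→X6] = [9, 16]
r7 m[φ3→X14] = [8, 8]
r7 m[φ4→X3] = [10, 9]
r7 m[φ4→X8] = [7, 6]
r7 m[φ5→X3] = [0, 5]
r7 m[φ5→X12] = [11, 10]
r7 m[φ6→X6] = [8, 3]
r7 m[X2→φ0] = [14, 10]
r7 m[X2→φ1] = [19, 17]
r7 m[X2→φ2] = [13, 9]
r7 m[X6→φ3] = [8, 3]
r7 m[X6→φ6] = [3, 10]
r7 m[X3→φ4] = [0, 5]
r7 m[X3→φ5] = [10, 9]
r7 m[X10→φ1] = [0, 0]
r7 m[X8→φ2] = [7, 6]
r7 m[X8→φ4] = [3, 7]
r7 m[X12→φ5] = [0, 0]
r7 m[X14→φ0] = [8, 8]
r7 m[X14→φ3] = [15, 9]
r8 m[φ0→X2] = [9, 8]
r8 m[φ0→X14] = [15, 10]
r8 m[φ1→X2] = [4, 1]
r8 m[φ1→X10] = [18, 23]
r8 m[φ2→X2] = [10, 9]
r8 m[φ2→X8] = [11, 15]
r8 m[φ3→X6] = [9, 16]
r8 m[φ3→X14] = [8, 8]
r8 m[φ4→X3] = [10, 9]
r8 m[φ4→X8] = [7, 6]
r8 m[φ5→X3] = [0, 5]
r8 m[φ5→X12] = [11, 10]
r8 m[φ6→X6] = [8, 3]
r8 m[X2→φ0] = [14, 10]
r8 m[X2→φ1] = [19, 17]
r8 m[X2→φ2] = [13, 9]
r8 m[X6→φ3] = [8, 3]
r8 m[X6→φ6] = [9, 16]
r8 m[X3→φ4] = [0, 5]
r8 m[X3→φ5] = [10, 9]
r8 m[X10→φ1] = [0, 0]
r8 m[X8→φ2] = [7, 6]
r8 m[X8→φ4] = [11, 15]
r8 m[X12→φ5] = [0, 0]
r8 m[X14→φ0] = [8, 8]
r8 m[X14→φ3] = [15, 10]
r9 m[φ0→X2] = [9, 8]
r9 m[φ0→X14] = [15, 10]
r9 m[φ1→X2] = [4, 1]
r9 m[φ1→X10] = [18, 23]
r9 m[φ2→X2] = [10, 9]
r9 m[φ2→X8] = [11, 15]
r9 m[φ3→X6] = [10, 17]
r9 m[φ3→X14] = [8, 8]
r9 m[φ4→X3] = [18, 17]
r9 m[φ4→X8] = [7, 6]
r9 m[φ5→X3] = [0, 5]
r9 m[φ5→X12] = [11, 10]
r9 m[φ6→X6] = [8, 3]
r9 m[X2→φ0] = [14, 10]
r9 m[X2→φ1] = [19, 17]
r9 m[X2→φ2] = [13, 9]
r9 m[X6→φ3] = [8, 3]
r9 m[X6→φ6] = [9, 16]
r9 m[X3→φ4] = [0, 5]
r9 m[X3→φ5] = [10, 9]
r9 m[X10→φ1] = [0, 0]
r9 m[X8→φ2] = [7, 6]
r9 m[X8→φ4] = [11, 15]
r9 m[X12→φ5] = [0, 0]
r9 m[X14→φ0] = [8, 8]
r9 m[X14→φ3] = [15, 10]
r10 m[φ0→X2] = [9, 8]
r10 m[φ0→X14] = [15, 10]
r10 m[φ1→X2] = [4, 1]
r10 m[φ1→X10] = [18, 23]
r10 m[φ2→X2] = [10, 9]
r10 m[φ2→X8] = [11, 15]
r10 m[φ3→X6] = [10, 17]
r10 m[φ3→X14] = [8, 8]
r10 m[φ4→X3] = [18, 17]
r10 m[φ4→X8] = [7, 6]
r10 m[φ5→X3] = [0, 5]
r10 m[φ5→X12] = [11, 10]
r10 m[φ6→X6] = [8, 3]
r10 m[X2→φ0] = [14, 10]
r10 m[X2→φ1] = [19, 17]
r10 m[X2→φ2] = [13, 9]
r10 m[X6→φ3] = [8, 3]
r10 m[X6→φ6] = [10, 17]
r10 m[X3→φ4] = [0, 5]
r10 m[X3→φ5] = [18, 17]
r10 m[X10→φ1] = [0, 0]
r10 m[X8→φ2] = [7, 6]
r10 m[X8→φ4] = [11, 15]
r10 m[X12→φ5] = [0, 0]
r10 m[X14→φ0] = [8, 8]
r10 m[X14→φ3] = [15, 10]
r11 m[φ0→X2] = [9, 8]
r11 m[φ0→X14] = [15, 10]
r11 m[φ1→X2] = [4, 1]
r11 m[φ1→X10] = [18, 23]
r11 m[φ2→X2] = [10, 9]
r11 m[φ2→X8] = [11, 15]
r11 m[φ3→X6] = [10, 17]
r11 m[φ3→X14] = [8, 8]
r11 m[φ4→X3] = [18, 17]
r11 m[φ4→X8] = [7, 6]
r11 m[φ5→X3] = [0, 5]
r11 m[φ5→X12] = [19, 18]
r11 m[φ6→X6] = [8, 3]
r11 m[X2→φ0] = [14, 10]
r11 m[X2→φ1] = [19, 17]
r11 m[X2→φ2] = [13, 9]
r11 m[X6→φ3] = [8, 3]
r11 m[X6→φ6] = [10, 17]
r11 m[X3→φ4] = [0, 5]
r11 m[X3→φ5] = [18, 17]
r11 m[X10→φ1] = [0, 0]
r11 m[X8→φ2] = [7, 6]
r11 m[X8→φ4] = [11, 15]
r11 m[X12→φ5] = [0, 0]
r11 m[X14→φ0] = [8, 8]
r11 m[X14→φ3] = [15, 10]
r12 m[φ0→X2] = [9, 8]
r12 m[φ0→X14] = [15, 10]
r12 m[φ1→X2] = [4, 1]
r12 m[φ1→X10] = [18, 23]
r12 m[φ2→X2] = [10, 9]
r12 m[φ2→X8] = [11, 15]
r12 m[φ3→X6] = [10, 17]
r12 m[φ3→X14] = [8, 8]
r12 m[φ4→X3] = [18, 17]
r12 m[φ4→X8] = [7, 6]
r12 m[φ5→X3] = [0, 5]
r12 m[φ5→X12] = [19, 18]
r12 m[φ6→X6] = [8, 3]
r12 m[X2→φ0] = [14, 10]
r12 m[X2→φ1] = [19, 17]
r12 m[X2→φ2] = [13, 9]
r12 m[X6→φ3] = [8, 3]
r12 m[X6→φ6] = [10, 17]
r12 m[X3→φ4] = [0, 5]
r12 m[X3→φ5] = [18, 17]
r12 m[X10→φ1] = [0, 0]
r12 m[X8→φ2] = [7, 6]
r12 m[X8→φ4] = [11, 15]
r12 m[X12→φ5] = [0, 0]
r12 m[X14→φ0] = [8, 8]
r12 m[X14→φ3] = [15, 10]
fixed point reached at round 12
b[X10] = ⊗ incoming = [18, 23]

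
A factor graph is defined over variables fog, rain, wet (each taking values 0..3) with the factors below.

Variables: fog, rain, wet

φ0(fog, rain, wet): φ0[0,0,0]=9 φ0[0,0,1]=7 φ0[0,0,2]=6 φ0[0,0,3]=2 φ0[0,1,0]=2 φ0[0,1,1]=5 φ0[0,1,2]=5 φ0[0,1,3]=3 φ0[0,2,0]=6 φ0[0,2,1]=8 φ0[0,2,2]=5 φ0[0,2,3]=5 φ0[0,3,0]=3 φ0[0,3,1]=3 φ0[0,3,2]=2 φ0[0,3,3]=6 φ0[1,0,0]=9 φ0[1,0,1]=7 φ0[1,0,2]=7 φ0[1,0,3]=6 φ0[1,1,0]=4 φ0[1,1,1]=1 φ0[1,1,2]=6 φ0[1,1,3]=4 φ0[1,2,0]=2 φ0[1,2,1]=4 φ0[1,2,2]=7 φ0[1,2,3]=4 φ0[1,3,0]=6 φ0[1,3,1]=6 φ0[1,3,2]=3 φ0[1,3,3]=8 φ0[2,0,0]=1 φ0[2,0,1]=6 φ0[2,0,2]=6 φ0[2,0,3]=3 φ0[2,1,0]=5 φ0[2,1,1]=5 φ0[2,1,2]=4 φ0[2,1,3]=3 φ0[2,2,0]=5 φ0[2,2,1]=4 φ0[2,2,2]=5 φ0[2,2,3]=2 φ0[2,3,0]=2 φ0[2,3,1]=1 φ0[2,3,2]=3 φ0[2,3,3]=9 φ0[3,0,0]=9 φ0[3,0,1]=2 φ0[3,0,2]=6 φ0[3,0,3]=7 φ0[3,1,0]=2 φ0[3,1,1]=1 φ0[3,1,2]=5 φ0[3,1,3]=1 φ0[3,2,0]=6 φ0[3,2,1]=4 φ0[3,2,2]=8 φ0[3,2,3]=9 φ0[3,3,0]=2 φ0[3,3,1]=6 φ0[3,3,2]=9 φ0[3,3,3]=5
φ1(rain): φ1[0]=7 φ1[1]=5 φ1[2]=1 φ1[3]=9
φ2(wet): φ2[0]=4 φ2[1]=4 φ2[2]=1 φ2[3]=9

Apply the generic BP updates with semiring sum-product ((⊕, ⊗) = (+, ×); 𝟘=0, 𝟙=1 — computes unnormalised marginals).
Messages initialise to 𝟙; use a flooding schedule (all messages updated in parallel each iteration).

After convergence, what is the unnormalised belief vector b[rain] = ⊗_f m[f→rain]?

init: all messages = 𝟙 over 4 values
r1 m[φ0→fog] = [77, 84, 64, 82]
r1 m[φ0→rain] = [93, 56, 84, 74]
r1 m[φ0→wet] = [73, 70, 87, 77]
r1 m[φ1→rain] = [7, 5, 1, 9]
r1 m[φ2→wet] = [4, 4, 1, 9]
r1 m[fog→φ0] = [1, 1, 1, 1]
r1 m[rain→φ0] = [1, 1, 1, 1]
r1 m[rain→φ1] = [1, 1, 1, 1]
r1 m[wet→φ0] = [1, 1, 1, 1]
r1 m[wet→φ2] = [1, 1, 1, 1]
r2 m[φ0→fog] = [77, 84, 64, 82]
r2 m[φ0→rain] = [93, 56, 84, 74]
r2 m[φ0→wet] = [73, 70, 87, 77]
r2 m[φ1→rain] = [7, 5, 1, 9]
r2 m[φ2→wet] = [4, 4, 1, 9]
r2 m[fog→φ0] = [1, 1, 1, 1]
r2 m[rain→φ0] = [7, 5, 1, 9]
r2 m[rain→φ1] = [93, 56, 84, 74]
r2 m[wet→φ0] = [4, 4, 1, 9]
r2 m[wet→φ2] = [73, 70, 87, 77]
r3 m[φ0→fog] = [1742, 2359, 1705, 1824]
r3 m[φ0→rain] = [387, 219, 361, 385]
r3 m[φ0→wet] = [397, 378, 453, 453]
r3 m[φ1→rain] = [7, 5, 1, 9]
r3 m[φ2→wet] = [4, 4, 1, 9]
r3 m[fog→φ0] = [1, 1, 1, 1]
r3 m[rain→φ0] = [7, 5, 1, 9]
r3 m[rain→φ1] = [93, 56, 84, 74]
r3 m[wet→φ0] = [4, 4, 1, 9]
r3 m[wet→φ2] = [73, 70, 87, 77]
r4 m[φ0→fog] = [1742, 2359, 1705, 1824]
r4 m[φ0→rain] = [387, 219, 361, 385]
r4 m[φ0→wet] = [397, 378, 453, 453]
r4 m[φ1→rain] = [7, 5, 1, 9]
r4 m[φ2→wet] = [4, 4, 1, 9]
r4 m[fog→φ0] = [1, 1, 1, 1]
r4 m[rain→φ0] = [7, 5, 1, 9]
r4 m[rain→φ1] = [387, 219, 361, 385]
r4 m[wet→φ0] = [4, 4, 1, 9]
r4 m[wet→φ2] = [397, 378, 453, 453]
r5 m[φ0→fog] = [1742, 2359, 1705, 1824]
r5 m[φ0→rain] = [387, 219, 361, 385]
r5 m[φ0→wet] = [397, 378, 453, 453]
r5 m[φ1→rain] = [7, 5, 1, 9]
r5 m[φ2→wet] = [4, 4, 1, 9]
r5 m[fog→φ0] = [1, 1, 1, 1]
r5 m[rain→φ0] = [7, 5, 1, 9]
r5 m[rain→φ1] = [387, 219, 361, 385]
r5 m[wet→φ0] = [4, 4, 1, 9]
r5 m[wet→φ2] = [397, 378, 453, 453]
fixed point reached at round 5
b[rain] = ⊗ incoming = [2709, 1095, 361, 3465]

b[rain] = [2709, 1095, 361, 3465]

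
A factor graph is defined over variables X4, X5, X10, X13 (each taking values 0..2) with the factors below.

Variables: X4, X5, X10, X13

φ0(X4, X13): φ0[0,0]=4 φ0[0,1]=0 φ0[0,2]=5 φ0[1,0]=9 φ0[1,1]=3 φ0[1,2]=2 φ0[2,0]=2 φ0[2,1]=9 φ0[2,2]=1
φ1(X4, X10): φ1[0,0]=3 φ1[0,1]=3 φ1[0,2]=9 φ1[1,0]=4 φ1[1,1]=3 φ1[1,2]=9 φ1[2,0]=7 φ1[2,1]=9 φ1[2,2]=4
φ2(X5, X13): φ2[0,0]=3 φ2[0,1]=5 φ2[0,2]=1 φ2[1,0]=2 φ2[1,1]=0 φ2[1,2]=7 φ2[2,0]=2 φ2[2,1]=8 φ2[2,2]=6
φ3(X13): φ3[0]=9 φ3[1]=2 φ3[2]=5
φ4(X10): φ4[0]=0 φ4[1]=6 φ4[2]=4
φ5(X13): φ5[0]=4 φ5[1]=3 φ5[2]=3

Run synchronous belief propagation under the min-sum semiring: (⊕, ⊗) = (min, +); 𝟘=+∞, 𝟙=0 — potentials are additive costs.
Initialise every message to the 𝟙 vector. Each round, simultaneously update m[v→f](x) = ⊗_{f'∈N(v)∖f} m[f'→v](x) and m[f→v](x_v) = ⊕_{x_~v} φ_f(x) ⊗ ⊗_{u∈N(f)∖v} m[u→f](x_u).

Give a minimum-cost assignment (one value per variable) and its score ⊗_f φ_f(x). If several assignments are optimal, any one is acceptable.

init: all messages = 𝟙 over 3 values
r1 m[φ0→X4] = [0, 2, 1]
r1 m[φ0→X13] = [2, 0, 1]
r1 m[φ1→X4] = [3, 3, 4]
r1 m[φ1→X10] = [3, 3, 4]
r1 m[φ2→X5] = [1, 0, 2]
r1 m[φ2→X13] = [2, 0, 1]
r1 m[φ3→X13] = [9, 2, 5]
r1 m[φ4→X10] = [0, 6, 4]
r1 m[φ5→X13] = [4, 3, 3]
r1 m[X4→φ0] = [0, 0, 0]
r1 m[X4→φ1] = [0, 0, 0]
r1 m[X5→φ2] = [0, 0, 0]
r1 m[X10→φ1] = [0, 0, 0]
r1 m[X10→φ4] = [0, 0, 0]
r1 m[X13→φ0] = [0, 0, 0]
r1 m[X13→φ2] = [0, 0, 0]
r1 m[X13→φ3] = [0, 0, 0]
r1 m[X13→φ5] = [0, 0, 0]
r2 m[φ0→X4] = [0, 2, 1]
r2 m[φ0→X13] = [2, 0, 1]
r2 m[φ1→X4] = [3, 3, 4]
r2 m[φ1→X10] = [3, 3, 4]
r2 m[φ2→X5] = [1, 0, 2]
r2 m[φ2→X13] = [2, 0, 1]
r2 m[φ3→X13] = [9, 2, 5]
r2 m[φ4→X10] = [0, 6, 4]
r2 m[φ5→X13] = [4, 3, 3]
r2 m[X4→φ0] = [3, 3, 4]
r2 m[X4→φ1] = [0, 2, 1]
r2 m[X5→φ2] = [0, 0, 0]
r2 m[X10→φ1] = [0, 6, 4]
r2 m[X10→φ4] = [3, 3, 4]
r2 m[X13→φ0] = [15, 5, 9]
r2 m[X13→φ2] = [15, 5, 9]
r2 m[X13→φ3] = [8, 3, 5]
r2 m[X13→φ5] = [13, 2, 7]
r3 m[φ0→X4] = [5, 8, 10]
r3 m[φ0→X13] = [6, 3, 5]
r3 m[φ1→X4] = [3, 4, 7]
r3 m[φ1→X10] = [3, 3, 5]
r3 m[φ2→X5] = [10, 5, 13]
r3 m[φ2→X13] = [2, 0, 1]
r3 m[φ3→X13] = [9, 2, 5]
r3 m[φ4→X10] = [0, 6, 4]
r3 m[φ5→X13] = [4, 3, 3]
r3 m[X4→φ0] = [3, 3, 4]
r3 m[X4→φ1] = [0, 2, 1]
r3 m[X5→φ2] = [0, 0, 0]
r3 m[X10→φ1] = [0, 6, 4]
r3 m[X10→φ4] = [3, 3, 4]
r3 m[X13→φ0] = [15, 5, 9]
r3 m[X13→φ2] = [15, 5, 9]
r3 m[X13→φ3] = [8, 3, 5]
r3 m[X13→φ5] = [13, 2, 7]
r4 m[φ0→X4] = [5, 8, 10]
r4 m[φ0→X13] = [6, 3, 5]
r4 m[φ1→X4] = [3, 4, 7]
r4 m[φ1→X10] = [3, 3, 5]
r4 m[φ2→X5] = [10, 5, 13]
r4 m[φ2→X13] = [2, 0, 1]
r4 m[φ3→X13] = [9, 2, 5]
r4 m[φ4→X10] = [0, 6, 4]
r4 m[φ5→X13] = [4, 3, 3]
r4 m[X4→φ0] = [3, 4, 7]
r4 m[X4→φ1] = [5, 8, 10]
r4 m[X5→φ2] = [0, 0, 0]
r4 m[X10→φ1] = [0, 6, 4]
r4 m[X10→φ4] = [3, 3, 5]
r4 m[X13→φ0] = [15, 5, 9]
r4 m[X13→φ2] = [19, 8, 13]
r4 m[X13→φ3] = [12, 6, 9]
r4 m[X13→φ5] = [17, 5, 11]
r5 m[φ0→X4] = [5, 8, 10]
r5 m[φ0→X13] = [7, 3, 6]
r5 m[φ1→X4] = [3, 4, 7]
r5 m[φ1→X10] = [8, 8, 14]
r5 m[φ2→X5] = [13, 8, 16]
r5 m[φ2→X13] = [2, 0, 1]
r5 m[φ3→X13] = [9, 2, 5]
r5 m[φ4→X10] = [0, 6, 4]
r5 m[φ5→X13] = [4, 3, 3]
r5 m[X4→φ0] = [3, 4, 7]
r5 m[X4→φ1] = [5, 8, 10]
r5 m[X5→φ2] = [0, 0, 0]
r5 m[X10→φ1] = [0, 6, 4]
r5 m[X10→φ4] = [3, 3, 5]
r5 m[X13→φ0] = [15, 5, 9]
r5 m[X13→φ2] = [19, 8, 13]
r5 m[X13→φ3] = [12, 6, 9]
r5 m[X13→φ5] = [17, 5, 11]
r6 m[φ0→X4] = [5, 8, 10]
r6 m[φ0→X13] = [7, 3, 6]
r6 m[φ1→X4] = [3, 4, 7]
r6 m[φ1→X10] = [8, 8, 14]
r6 m[φ2→X5] = [13, 8, 16]
r6 m[φ2→X13] = [2, 0, 1]
r6 m[φ3→X13] = [9, 2, 5]
r6 m[φ4→X10] = [0, 6, 4]
r6 m[φ5→X13] = [4, 3, 3]
r6 m[X4→φ0] = [3, 4, 7]
r6 m[X4→φ1] = [5, 8, 10]
r6 m[X5→φ2] = [0, 0, 0]
r6 m[X10→φ1] = [0, 6, 4]
r6 m[X10→φ4] = [8, 8, 14]
r6 m[X13→φ0] = [15, 5, 9]
r6 m[X13→φ2] = [20, 8, 14]
r6 m[X13→φ3] = [13, 6, 10]
r6 m[X13→φ5] = [18, 5, 12]
r7 m[φ0→X4] = [5, 8, 10]
r7 m[φ0→X13] = [7, 3, 6]
r7 m[φ1→X4] = [3, 4, 7]
r7 m[φ1→X10] = [8, 8, 14]
r7 m[φ2→X5] = [13, 8, 16]
r7 m[φ2→X13] = [2, 0, 1]
r7 m[φ3→X13] = [9, 2, 5]
r7 m[φ4→X10] = [0, 6, 4]
r7 m[φ5→X13] = [4, 3, 3]
r7 m[X4→φ0] = [3, 4, 7]
r7 m[X4→φ1] = [5, 8, 10]
r7 m[X5→φ2] = [0, 0, 0]
r7 m[X10→φ1] = [0, 6, 4]
r7 m[X10→φ4] = [8, 8, 14]
r7 m[X13→φ0] = [15, 5, 9]
r7 m[X13→φ2] = [20, 8, 14]
r7 m[X13→φ3] = [13, 6, 10]
r7 m[X13→φ5] = [18, 5, 12]
fixed point reached at round 7
traceback from X4: (X4=0, X5=1, X10=0, X13=1), score=8

assignment: (X4=0, X5=1, X10=0, X13=1); score = 8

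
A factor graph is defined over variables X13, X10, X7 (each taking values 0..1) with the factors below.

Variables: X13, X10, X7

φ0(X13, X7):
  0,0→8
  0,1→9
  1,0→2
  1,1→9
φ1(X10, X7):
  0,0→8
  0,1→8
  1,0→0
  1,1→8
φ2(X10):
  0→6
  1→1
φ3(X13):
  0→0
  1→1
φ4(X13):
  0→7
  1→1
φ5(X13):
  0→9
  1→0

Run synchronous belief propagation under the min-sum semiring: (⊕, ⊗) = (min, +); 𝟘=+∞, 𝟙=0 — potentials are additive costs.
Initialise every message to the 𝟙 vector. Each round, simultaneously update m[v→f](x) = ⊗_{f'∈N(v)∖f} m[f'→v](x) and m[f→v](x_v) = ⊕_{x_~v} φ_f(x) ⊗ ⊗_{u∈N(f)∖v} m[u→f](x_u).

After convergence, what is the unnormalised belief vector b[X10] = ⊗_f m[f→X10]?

init: all messages = 𝟙 over 2 values
r1 m[φ0→X13] = [8, 2]
r1 m[φ0→X7] = [2, 9]
r1 m[φ1→X10] = [8, 0]
r1 m[φ1→X7] = [0, 8]
r1 m[φ2→X10] = [6, 1]
r1 m[φ3→X13] = [0, 1]
r1 m[φ4→X13] = [7, 1]
r1 m[φ5→X13] = [9, 0]
r1 m[X13→φ0] = [0, 0]
r1 m[X13→φ3] = [0, 0]
r1 m[X13→φ4] = [0, 0]
r1 m[X13→φ5] = [0, 0]
r1 m[X10→φ1] = [0, 0]
r1 m[X10→φ2] = [0, 0]
r1 m[X7→φ0] = [0, 0]
r1 m[X7→φ1] = [0, 0]
r2 m[φ0→X13] = [8, 2]
r2 m[φ0→X7] = [2, 9]
r2 m[φ1→X10] = [8, 0]
r2 m[φ1→X7] = [0, 8]
r2 m[φ2→X10] = [6, 1]
r2 m[φ3→X13] = [0, 1]
r2 m[φ4→X13] = [7, 1]
r2 m[φ5→X13] = [9, 0]
r2 m[X13→φ0] = [16, 2]
r2 m[X13→φ3] = [24, 3]
r2 m[X13→φ4] = [17, 3]
r2 m[X13→φ5] = [15, 4]
r2 m[X10→φ1] = [6, 1]
r2 m[X10→φ2] = [8, 0]
r2 m[X7→φ0] = [0, 8]
r2 m[X7→φ1] = [2, 9]
r3 m[φ0→X13] = [8, 2]
r3 m[φ0→X7] = [4, 11]
r3 m[φ1→X10] = [10, 2]
r3 m[φ1→X7] = [1, 9]
r3 m[φ2→X10] = [6, 1]
r3 m[φ3→X13] = [0, 1]
r3 m[φ4→X13] = [7, 1]
r3 m[φ5→X13] = [9, 0]
r3 m[X13→φ0] = [16, 2]
r3 m[X13→φ3] = [24, 3]
r3 m[X13→φ4] = [17, 3]
r3 m[X13→φ5] = [15, 4]
r3 m[X10→φ1] = [6, 1]
r3 m[X10→φ2] = [8, 0]
r3 m[X7→φ0] = [0, 8]
r3 m[X7→φ1] = [2, 9]
r4 m[φ0→X13] = [8, 2]
r4 m[φ0→X7] = [4, 11]
r4 m[φ1→X10] = [10, 2]
r4 m[φ1→X7] = [1, 9]
r4 m[φ2→X10] = [6, 1]
r4 m[φ3→X13] = [0, 1]
r4 m[φ4→X13] = [7, 1]
r4 m[φ5→X13] = [9, 0]
r4 m[X13→φ0] = [16, 2]
r4 m[X13→φ3] = [24, 3]
r4 m[X13→φ4] = [17, 3]
r4 m[X13→φ5] = [15, 4]
r4 m[X10→φ1] = [6, 1]
r4 m[X10→φ2] = [10, 2]
r4 m[X7→φ0] = [1, 9]
r4 m[X7→φ1] = [4, 11]
r5 m[φ0→X13] = [9, 3]
r5 m[φ0→X7] = [4, 11]
r5 m[φ1→X10] = [12, 4]
r5 m[φ1→X7] = [1, 9]
r5 m[φ2→X10] = [6, 1]
r5 m[φ3→X13] = [0, 1]
r5 m[φ4→X13] = [7, 1]
r5 m[φ5→X13] = [9, 0]
r5 m[X13→φ0] = [16, 2]
r5 m[X13→φ3] = [24, 3]
r5 m[X13→φ4] = [17, 3]
r5 m[X13→φ5] = [15, 4]
r5 m[X10→φ1] = [6, 1]
r5 m[X10→φ2] = [10, 2]
r5 m[X7→φ0] = [1, 9]
r5 m[X7→φ1] = [4, 11]
r6 m[φ0→X13] = [9, 3]
r6 m[φ0→X7] = [4, 11]
r6 m[φ1→X10] = [12, 4]
r6 m[φ1→X7] = [1, 9]
r6 m[φ2→X10] = [6, 1]
r6 m[φ3→X13] = [0, 1]
r6 m[φ4→X13] = [7, 1]
r6 m[φ5→X13] = [9, 0]
r6 m[X13→φ0] = [16, 2]
r6 m[X13→φ3] = [25, 4]
r6 m[X13→φ4] = [18, 4]
r6 m[X13→φ5] = [16, 5]
r6 m[X10→φ1] = [6, 1]
r6 m[X10→φ2] = [12, 4]
r6 m[X7→φ0] = [1, 9]
r6 m[X7→φ1] = [4, 11]
r7 m[φ0→X13] = [9, 3]
r7 m[φ0→X7] = [4, 11]
r7 m[φ1→X10] = [12, 4]
r7 m[φ1→X7] = [1, 9]
r7 m[φ2→X10] = [6, 1]
r7 m[φ3→X13] = [0, 1]
r7 m[φ4→X13] = [7, 1]
r7 m[φ5→X13] = [9, 0]
r7 m[X13→φ0] = [16, 2]
r7 m[X13→φ3] = [25, 4]
r7 m[X13→φ4] = [18, 4]
r7 m[X13→φ5] = [16, 5]
r7 m[X10→φ1] = [6, 1]
r7 m[X10→φ2] = [12, 4]
r7 m[X7→φ0] = [1, 9]
r7 m[X7→φ1] = [4, 11]
fixed point reached at round 7
b[X10] = ⊗ incoming = [18, 5]

b[X10] = [18, 5]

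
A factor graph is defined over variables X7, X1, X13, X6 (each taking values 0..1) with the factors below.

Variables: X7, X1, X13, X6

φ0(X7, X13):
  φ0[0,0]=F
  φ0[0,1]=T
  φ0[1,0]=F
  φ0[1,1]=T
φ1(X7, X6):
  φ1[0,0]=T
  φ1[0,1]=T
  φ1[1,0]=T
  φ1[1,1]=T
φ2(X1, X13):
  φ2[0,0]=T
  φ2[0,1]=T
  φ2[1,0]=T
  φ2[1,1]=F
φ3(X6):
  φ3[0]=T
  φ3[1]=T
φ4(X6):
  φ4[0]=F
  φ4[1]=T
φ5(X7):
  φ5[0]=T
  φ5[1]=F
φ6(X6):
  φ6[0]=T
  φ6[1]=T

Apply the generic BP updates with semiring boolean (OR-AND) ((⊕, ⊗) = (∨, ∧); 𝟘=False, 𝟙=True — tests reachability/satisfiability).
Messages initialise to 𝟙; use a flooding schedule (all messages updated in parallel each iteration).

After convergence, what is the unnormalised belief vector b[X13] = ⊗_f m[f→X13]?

init: all messages = 𝟙 over 2 values
r1 m[φ0→X7] = [T, T]
r1 m[φ0→X13] = [F, T]
r1 m[φ1→X7] = [T, T]
r1 m[φ1→X6] = [T, T]
r1 m[φ2→X1] = [T, T]
r1 m[φ2→X13] = [T, T]
r1 m[φ3→X6] = [T, T]
r1 m[φ4→X6] = [F, T]
r1 m[φ5→X7] = [T, F]
r1 m[φ6→X6] = [T, T]
r1 m[X7→φ0] = [T, T]
r1 m[X7→φ1] = [T, T]
r1 m[X7→φ5] = [T, T]
r1 m[X1→φ2] = [T, T]
r1 m[X13→φ0] = [T, T]
r1 m[X13→φ2] = [T, T]
r1 m[X6→φ1] = [T, T]
r1 m[X6→φ3] = [T, T]
r1 m[X6→φ4] = [T, T]
r1 m[X6→φ6] = [T, T]
r2 m[φ0→X7] = [T, T]
r2 m[φ0→X13] = [F, T]
r2 m[φ1→X7] = [T, T]
r2 m[φ1→X6] = [T, T]
r2 m[φ2→X1] = [T, T]
r2 m[φ2→X13] = [T, T]
r2 m[φ3→X6] = [T, T]
r2 m[φ4→X6] = [F, T]
r2 m[φ5→X7] = [T, F]
r2 m[φ6→X6] = [T, T]
r2 m[X7→φ0] = [T, F]
r2 m[X7→φ1] = [T, F]
r2 m[X7→φ5] = [T, T]
r2 m[X1→φ2] = [T, T]
r2 m[X13→φ0] = [T, T]
r2 m[X13→φ2] = [F, T]
r2 m[X6→φ1] = [F, T]
r2 m[X6→φ3] = [F, T]
r2 m[X6→φ4] = [T, T]
r2 m[X6→φ6] = [F, T]
r3 m[φ0→X7] = [T, T]
r3 m[φ0→X13] = [F, T]
r3 m[φ1→X7] = [T, T]
r3 m[φ1→X6] = [T, T]
r3 m[φ2→X1] = [T, F]
r3 m[φ2→X13] = [T, T]
r3 m[φ3→X6] = [T, T]
r3 m[φ4→X6] = [F, T]
r3 m[φ5→X7] = [T, F]
r3 m[φ6→X6] = [T, T]
r3 m[X7→φ0] = [T, F]
r3 m[X7→φ1] = [T, F]
r3 m[X7→φ5] = [T, T]
r3 m[X1→φ2] = [T, T]
r3 m[X13→φ0] = [T, T]
r3 m[X13→φ2] = [F, T]
r3 m[X6→φ1] = [F, T]
r3 m[X6→φ3] = [F, T]
r3 m[X6→φ4] = [T, T]
r3 m[X6→φ6] = [F, T]
r4 m[φ0→X7] = [T, T]
r4 m[φ0→X13] = [F, T]
r4 m[φ1→X7] = [T, T]
r4 m[φ1→X6] = [T, T]
r4 m[φ2→X1] = [T, F]
r4 m[φ2→X13] = [T, T]
r4 m[φ3→X6] = [T, T]
r4 m[φ4→X6] = [F, T]
r4 m[φ5→X7] = [T, F]
r4 m[φ6→X6] = [T, T]
r4 m[X7→φ0] = [T, F]
r4 m[X7→φ1] = [T, F]
r4 m[X7→φ5] = [T, T]
r4 m[X1→φ2] = [T, T]
r4 m[X13→φ0] = [T, T]
r4 m[X13→φ2] = [F, T]
r4 m[X6→φ1] = [F, T]
r4 m[X6→φ3] = [F, T]
r4 m[X6→φ4] = [T, T]
r4 m[X6→φ6] = [F, T]
fixed point reached at round 4
b[X13] = ⊗ incoming = [F, T]

b[X13] = [F, T]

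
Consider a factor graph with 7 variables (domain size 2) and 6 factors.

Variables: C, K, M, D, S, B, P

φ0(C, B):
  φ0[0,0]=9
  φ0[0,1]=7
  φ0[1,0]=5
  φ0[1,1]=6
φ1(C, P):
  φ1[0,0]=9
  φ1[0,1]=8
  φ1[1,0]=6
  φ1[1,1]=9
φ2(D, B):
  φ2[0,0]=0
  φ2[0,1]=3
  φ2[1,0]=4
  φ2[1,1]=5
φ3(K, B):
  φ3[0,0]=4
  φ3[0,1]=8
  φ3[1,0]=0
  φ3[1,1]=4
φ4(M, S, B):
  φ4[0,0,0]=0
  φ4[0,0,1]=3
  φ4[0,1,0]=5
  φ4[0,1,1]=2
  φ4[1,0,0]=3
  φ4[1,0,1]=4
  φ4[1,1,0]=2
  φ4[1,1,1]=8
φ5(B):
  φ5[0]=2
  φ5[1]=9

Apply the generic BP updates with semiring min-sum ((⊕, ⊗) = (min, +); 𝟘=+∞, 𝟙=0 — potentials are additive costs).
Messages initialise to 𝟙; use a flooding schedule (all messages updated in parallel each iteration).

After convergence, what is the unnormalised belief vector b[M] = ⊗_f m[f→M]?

init: all messages = 𝟙 over 2 values
r1 m[φ0→C] = [7, 5]
r1 m[φ0→B] = [5, 6]
r1 m[φ1→C] = [8, 6]
r1 m[φ1→P] = [6, 8]
r1 m[φ2→D] = [0, 4]
r1 m[φ2→B] = [0, 3]
r1 m[φ3→K] = [4, 0]
r1 m[φ3→B] = [0, 4]
r1 m[φ4→M] = [0, 2]
r1 m[φ4→S] = [0, 2]
r1 m[φ4→B] = [0, 2]
r1 m[φ5→B] = [2, 9]
r1 m[C→φ0] = [0, 0]
r1 m[C→φ1] = [0, 0]
r1 m[K→φ3] = [0, 0]
r1 m[M→φ4] = [0, 0]
r1 m[D→φ2] = [0, 0]
r1 m[S→φ4] = [0, 0]
r1 m[B→φ0] = [0, 0]
r1 m[B→φ2] = [0, 0]
r1 m[B→φ3] = [0, 0]
r1 m[B→φ4] = [0, 0]
r1 m[B→φ5] = [0, 0]
r1 m[P→φ1] = [0, 0]
r2 m[φ0→C] = [7, 5]
r2 m[φ0→B] = [5, 6]
r2 m[φ1→C] = [8, 6]
r2 m[φ1→P] = [6, 8]
r2 m[φ2→D] = [0, 4]
r2 m[φ2→B] = [0, 3]
r2 m[φ3→K] = [4, 0]
r2 m[φ3→B] = [0, 4]
r2 m[φ4→M] = [0, 2]
r2 m[φ4→S] = [0, 2]
r2 m[φ4→B] = [0, 2]
r2 m[φ5→B] = [2, 9]
r2 m[C→φ0] = [8, 6]
r2 m[C→φ1] = [7, 5]
r2 m[K→φ3] = [0, 0]
r2 m[M→φ4] = [0, 0]
r2 m[D→φ2] = [0, 0]
r2 m[S→φ4] = [0, 0]
r2 m[B→φ0] = [2, 18]
r2 m[B→φ2] = [7, 21]
r2 m[B→φ3] = [7, 20]
r2 m[B→φ4] = [7, 22]
r2 m[B→φ5] = [5, 15]
r2 m[P→φ1] = [0, 0]
r3 m[φ0→C] = [11, 7]
r3 m[φ0→B] = [11, 12]
r3 m[φ1→C] = [8, 6]
r3 m[φ1→P] = [11, 14]
r3 m[φ2→D] = [7, 11]
r3 m[φ2→B] = [0, 3]
r3 m[φ3→K] = [11, 7]
r3 m[φ3→B] = [0, 4]
r3 m[φ4→M] = [7, 9]
r3 m[φ4→S] = [7, 9]
r3 m[φ4→B] = [0, 2]
r3 m[φ5→B] = [2, 9]
r3 m[C→φ0] = [8, 6]
r3 m[C→φ1] = [7, 5]
r3 m[K→φ3] = [0, 0]
r3 m[M→φ4] = [0, 0]
r3 m[D→φ2] = [0, 0]
r3 m[S→φ4] = [0, 0]
r3 m[B→φ0] = [2, 18]
r3 m[B→φ2] = [7, 21]
r3 m[B→φ3] = [7, 20]
r3 m[B→φ4] = [7, 22]
r3 m[B→φ5] = [5, 15]
r3 m[P→φ1] = [0, 0]
r4 m[φ0→C] = [11, 7]
r4 m[φ0→B] = [11, 12]
r4 m[φ1→C] = [8, 6]
r4 m[φ1→P] = [11, 14]
r4 m[φ2→D] = [7, 11]
r4 m[φ2→B] = [0, 3]
r4 m[φ3→K] = [11, 7]
r4 m[φ3→B] = [0, 4]
r4 m[φ4→M] = [7, 9]
r4 m[φ4→S] = [7, 9]
r4 m[φ4→B] = [0, 2]
r4 m[φ5→B] = [2, 9]
r4 m[C→φ0] = [8, 6]
r4 m[C→φ1] = [11, 7]
r4 m[K→φ3] = [0, 0]
r4 m[M→φ4] = [0, 0]
r4 m[D→φ2] = [0, 0]
r4 m[S→φ4] = [0, 0]
r4 m[B→φ0] = [2, 18]
r4 m[B→φ2] = [13, 27]
r4 m[B→φ3] = [13, 26]
r4 m[B→φ4] = [13, 28]
r4 m[B→φ5] = [11, 21]
r4 m[P→φ1] = [0, 0]
r5 m[φ0→C] = [11, 7]
r5 m[φ0→B] = [11, 12]
r5 m[φ1→C] = [8, 6]
r5 m[φ1→P] = [13, 16]
r5 m[φ2→D] = [13, 17]
r5 m[φ2→B] = [0, 3]
r5 m[φ3→K] = [17, 13]
r5 m[φ3→B] = [0, 4]
r5 m[φ4→M] = [13, 15]
r5 m[φ4→S] = [13, 15]
r5 m[φ4→B] = [0, 2]
r5 m[φ5→B] = [2, 9]
r5 m[C→φ0] = [8, 6]
r5 m[C→φ1] = [11, 7]
r5 m[K→φ3] = [0, 0]
r5 m[M→φ4] = [0, 0]
r5 m[D→φ2] = [0, 0]
r5 m[S→φ4] = [0, 0]
r5 m[B→φ0] = [2, 18]
r5 m[B→φ2] = [13, 27]
r5 m[B→φ3] = [13, 26]
r5 m[B→φ4] = [13, 28]
r5 m[B→φ5] = [11, 21]
r5 m[P→φ1] = [0, 0]
r6 m[φ0→C] = [11, 7]
r6 m[φ0→B] = [11, 12]
r6 m[φ1→C] = [8, 6]
r6 m[φ1→P] = [13, 16]
r6 m[φ2→D] = [13, 17]
r6 m[φ2→B] = [0, 3]
r6 m[φ3→K] = [17, 13]
r6 m[φ3→B] = [0, 4]
r6 m[φ4→M] = [13, 15]
r6 m[φ4→S] = [13, 15]
r6 m[φ4→B] = [0, 2]
r6 m[φ5→B] = [2, 9]
r6 m[C→φ0] = [8, 6]
r6 m[C→φ1] = [11, 7]
r6 m[K→φ3] = [0, 0]
r6 m[M→φ4] = [0, 0]
r6 m[D→φ2] = [0, 0]
r6 m[S→φ4] = [0, 0]
r6 m[B→φ0] = [2, 18]
r6 m[B→φ2] = [13, 27]
r6 m[B→φ3] = [13, 26]
r6 m[B→φ4] = [13, 28]
r6 m[B→φ5] = [11, 21]
r6 m[P→φ1] = [0, 0]
fixed point reached at round 6
b[M] = ⊗ incoming = [13, 15]

b[M] = [13, 15]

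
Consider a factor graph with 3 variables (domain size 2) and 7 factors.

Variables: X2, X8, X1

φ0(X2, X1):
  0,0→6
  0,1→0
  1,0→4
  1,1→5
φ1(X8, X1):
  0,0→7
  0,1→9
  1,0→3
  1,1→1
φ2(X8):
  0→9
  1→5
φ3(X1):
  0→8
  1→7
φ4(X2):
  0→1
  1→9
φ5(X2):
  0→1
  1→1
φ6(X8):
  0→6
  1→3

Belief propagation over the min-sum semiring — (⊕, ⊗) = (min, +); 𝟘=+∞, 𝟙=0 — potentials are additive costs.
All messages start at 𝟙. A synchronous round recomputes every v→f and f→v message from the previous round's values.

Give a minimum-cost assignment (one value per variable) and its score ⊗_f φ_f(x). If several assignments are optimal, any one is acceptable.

init: all messages = 𝟙 over 2 values
r1 m[φ0→X2] = [0, 4]
r1 m[φ0→X1] = [4, 0]
r1 m[φ1→X8] = [7, 1]
r1 m[φ1→X1] = [3, 1]
r1 m[φ2→X8] = [9, 5]
r1 m[φ3→X1] = [8, 7]
r1 m[φ4→X2] = [1, 9]
r1 m[φ5→X2] = [1, 1]
r1 m[φ6→X8] = [6, 3]
r1 m[X2→φ0] = [0, 0]
r1 m[X2→φ4] = [0, 0]
r1 m[X2→φ5] = [0, 0]
r1 m[X8→φ1] = [0, 0]
r1 m[X8→φ2] = [0, 0]
r1 m[X8→φ6] = [0, 0]
r1 m[X1→φ0] = [0, 0]
r1 m[X1→φ1] = [0, 0]
r1 m[X1→φ3] = [0, 0]
r2 m[φ0→X2] = [0, 4]
r2 m[φ0→X1] = [4, 0]
r2 m[φ1→X8] = [7, 1]
r2 m[φ1→X1] = [3, 1]
r2 m[φ2→X8] = [9, 5]
r2 m[φ3→X1] = [8, 7]
r2 m[φ4→X2] = [1, 9]
r2 m[φ5→X2] = [1, 1]
r2 m[φ6→X8] = [6, 3]
r2 m[X2→φ0] = [2, 10]
r2 m[X2→φ4] = [1, 5]
r2 m[X2→φ5] = [1, 13]
r2 m[X8→φ1] = [15, 8]
r2 m[X8→φ2] = [13, 4]
r2 m[X8→φ6] = [16, 6]
r2 m[X1→φ0] = [11, 8]
r2 m[X1→φ1] = [12, 7]
r2 m[X1→φ3] = [7, 1]
r3 m[φ0→X2] = [8, 13]
r3 m[φ0→X1] = [8, 2]
r3 m[φ1→X8] = [16, 8]
r3 m[φ1→X1] = [11, 9]
r3 m[φ2→X8] = [9, 5]
r3 m[φ3→X1] = [8, 7]
r3 m[φ4→X2] = [1, 9]
r3 m[φ5→X2] = [1, 1]
r3 m[φ6→X8] = [6, 3]
r3 m[X2→φ0] = [2, 10]
r3 m[X2→φ4] = [1, 5]
r3 m[X2→φ5] = [1, 13]
r3 m[X8→φ1] = [15, 8]
r3 m[X8→φ2] = [13, 4]
r3 m[X8→φ6] = [16, 6]
r3 m[X1→φ0] = [11, 8]
r3 m[X1→φ1] = [12, 7]
r3 m[X1→φ3] = [7, 1]
r4 m[φ0→X2] = [8, 13]
r4 m[φ0→X1] = [8, 2]
r4 m[φ1→X8] = [16, 8]
r4 m[φ1→X1] = [11, 9]
r4 m[φ2→X8] = [9, 5]
r4 m[φ3→X1] = [8, 7]
r4 m[φ4→X2] = [1, 9]
r4 m[φ5→X2] = [1, 1]
r4 m[φ6→X8] = [6, 3]
r4 m[X2→φ0] = [2, 10]
r4 m[X2→φ4] = [9, 14]
r4 m[X2→φ5] = [9, 22]
r4 m[X8→φ1] = [15, 8]
r4 m[X8→φ2] = [22, 11]
r4 m[X8→φ6] = [25, 13]
r4 m[X1→φ0] = [19, 16]
r4 m[X1→φ1] = [16, 9]
r4 m[X1→φ3] = [19, 11]
r5 m[φ0→X2] = [16, 21]
r5 m[φ0→X1] = [8, 2]
r5 m[φ1→X8] = [18, 10]
r5 m[φ1→X1] = [11, 9]
r5 m[φ2→X8] = [9, 5]
r5 m[φ3→X1] = [8, 7]
r5 m[φ4→X2] = [1, 9]
r5 m[φ5→X2] = [1, 1]
r5 m[φ6→X8] = [6, 3]
r5 m[X2→φ0] = [2, 10]
r5 m[X2→φ4] = [9, 14]
r5 m[X2→φ5] = [9, 22]
r5 m[X8→φ1] = [15, 8]
r5 m[X8→φ2] = [22, 11]
r5 m[X8→φ6] = [25, 13]
r5 m[X1→φ0] = [19, 16]
r5 m[X1→φ1] = [16, 9]
r5 m[X1→φ3] = [19, 11]
r6 m[φ0→X2] = [16, 21]
r6 m[φ0→X1] = [8, 2]
r6 m[φ1→X8] = [18, 10]
r6 m[φ1→X1] = [11, 9]
r6 m[φ2→X8] = [9, 5]
r6 m[φ3→X1] = [8, 7]
r6 m[φ4→X2] = [1, 9]
r6 m[φ5→X2] = [1, 1]
r6 m[φ6→X8] = [6, 3]
r6 m[X2→φ0] = [2, 10]
r6 m[X2→φ4] = [17, 22]
r6 m[X2→φ5] = [17, 30]
r6 m[X8→φ1] = [15, 8]
r6 m[X8→φ2] = [24, 13]
r6 m[X8→φ6] = [27, 15]
r6 m[X1→φ0] = [19, 16]
r6 m[X1→φ1] = [16, 9]
r6 m[X1→φ3] = [19, 11]
r7 m[φ0→X2] = [16, 21]
r7 m[φ0→X1] = [8, 2]
r7 m[φ1→X8] = [18, 10]
r7 m[φ1→X1] = [11, 9]
r7 m[φ2→X8] = [9, 5]
r7 m[φ3→X1] = [8, 7]
r7 m[φ4→X2] = [1, 9]
r7 m[φ5→X2] = [1, 1]
r7 m[φ6→X8] = [6, 3]
r7 m[X2→φ0] = [2, 10]
r7 m[X2→φ4] = [17, 22]
r7 m[X2→φ5] = [17, 30]
r7 m[X8→φ1] = [15, 8]
r7 m[X8→φ2] = [24, 13]
r7 m[X8→φ6] = [27, 15]
r7 m[X1→φ0] = [19, 16]
r7 m[X1→φ1] = [16, 9]
r7 m[X1→φ3] = [19, 11]
fixed point reached at round 7
traceback from X2: (X2=0, X8=1, X1=1), score=18

assignment: (X2=0, X8=1, X1=1); score = 18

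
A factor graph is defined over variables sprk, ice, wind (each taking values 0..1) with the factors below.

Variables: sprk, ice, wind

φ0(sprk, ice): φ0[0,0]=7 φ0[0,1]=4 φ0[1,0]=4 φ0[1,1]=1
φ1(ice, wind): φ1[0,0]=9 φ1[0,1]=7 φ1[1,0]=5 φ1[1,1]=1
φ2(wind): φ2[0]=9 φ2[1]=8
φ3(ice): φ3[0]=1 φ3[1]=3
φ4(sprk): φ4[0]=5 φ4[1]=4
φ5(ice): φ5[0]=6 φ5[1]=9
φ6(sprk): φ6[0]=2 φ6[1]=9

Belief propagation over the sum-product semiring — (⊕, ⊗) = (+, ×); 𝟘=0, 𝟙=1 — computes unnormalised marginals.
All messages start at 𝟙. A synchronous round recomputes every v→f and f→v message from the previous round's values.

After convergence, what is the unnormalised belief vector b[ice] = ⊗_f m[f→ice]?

b[ice] = [175908, 108756]

init: all messages = 𝟙 over 2 values
r1 m[φ0→sprk] = [11, 5]
r1 m[φ0→ice] = [11, 5]
r1 m[φ1→ice] = [16, 6]
r1 m[φ1→wind] = [14, 8]
r1 m[φ2→wind] = [9, 8]
r1 m[φ3→ice] = [1, 3]
r1 m[φ4→sprk] = [5, 4]
r1 m[φ5→ice] = [6, 9]
r1 m[φ6→sprk] = [2, 9]
r1 m[sprk→φ0] = [1, 1]
r1 m[sprk→φ4] = [1, 1]
r1 m[sprk→φ6] = [1, 1]
r1 m[ice→φ0] = [1, 1]
r1 m[ice→φ1] = [1, 1]
r1 m[ice→φ3] = [1, 1]
r1 m[ice→φ5] = [1, 1]
r1 m[wind→φ1] = [1, 1]
r1 m[wind→φ2] = [1, 1]
r2 m[φ0→sprk] = [11, 5]
r2 m[φ0→ice] = [11, 5]
r2 m[φ1→ice] = [16, 6]
r2 m[φ1→wind] = [14, 8]
r2 m[φ2→wind] = [9, 8]
r2 m[φ3→ice] = [1, 3]
r2 m[φ4→sprk] = [5, 4]
r2 m[φ5→ice] = [6, 9]
r2 m[φ6→sprk] = [2, 9]
r2 m[sprk→φ0] = [10, 36]
r2 m[sprk→φ4] = [22, 45]
r2 m[sprk→φ6] = [55, 20]
r2 m[ice→φ0] = [96, 162]
r2 m[ice→φ1] = [66, 135]
r2 m[ice→φ3] = [1056, 270]
r2 m[ice→φ5] = [176, 90]
r2 m[wind→φ1] = [9, 8]
r2 m[wind→φ2] = [14, 8]
r3 m[φ0→sprk] = [1320, 546]
r3 m[φ0→ice] = [214, 76]
r3 m[φ1→ice] = [137, 53]
r3 m[φ1→wind] = [1269, 597]
r3 m[φ2→wind] = [9, 8]
r3 m[φ3→ice] = [1, 3]
r3 m[φ4→sprk] = [5, 4]
r3 m[φ5→ice] = [6, 9]
r3 m[φ6→sprk] = [2, 9]
r3 m[sprk→φ0] = [10, 36]
r3 m[sprk→φ4] = [22, 45]
r3 m[sprk→φ6] = [55, 20]
r3 m[ice→φ0] = [96, 162]
r3 m[ice→φ1] = [66, 135]
r3 m[ice→φ3] = [1056, 270]
r3 m[ice→φ5] = [176, 90]
r3 m[wind→φ1] = [9, 8]
r3 m[wind→φ2] = [14, 8]
r4 m[φ0→sprk] = [1320, 546]
r4 m[φ0→ice] = [214, 76]
r4 m[φ1→ice] = [137, 53]
r4 m[φ1→wind] = [1269, 597]
r4 m[φ2→wind] = [9, 8]
r4 m[φ3→ice] = [1, 3]
r4 m[φ4→sprk] = [5, 4]
r4 m[φ5→ice] = [6, 9]
r4 m[φ6→sprk] = [2, 9]
r4 m[sprk→φ0] = [10, 36]
r4 m[sprk→φ4] = [2640, 4914]
r4 m[sprk→φ6] = [6600, 2184]
r4 m[ice→φ0] = [822, 1431]
r4 m[ice→φ1] = [1284, 2052]
r4 m[ice→φ3] = [175908, 36252]
r4 m[ice→φ5] = [29318, 12084]
r4 m[wind→φ1] = [9, 8]
r4 m[wind→φ2] = [1269, 597]
r5 m[φ0→sprk] = [11478, 4719]
r5 m[φ0→ice] = [214, 76]
r5 m[φ1→ice] = [137, 53]
r5 m[φ1→wind] = [21816, 11040]
r5 m[φ2→wind] = [9, 8]
r5 m[φ3→ice] = [1, 3]
r5 m[φ4→sprk] = [5, 4]
r5 m[φ5→ice] = [6, 9]
r5 m[φ6→sprk] = [2, 9]
r5 m[sprk→φ0] = [10, 36]
r5 m[sprk→φ4] = [2640, 4914]
r5 m[sprk→φ6] = [6600, 2184]
r5 m[ice→φ0] = [822, 1431]
r5 m[ice→φ1] = [1284, 2052]
r5 m[ice→φ3] = [175908, 36252]
r5 m[ice→φ5] = [29318, 12084]
r5 m[wind→φ1] = [9, 8]
r5 m[wind→φ2] = [1269, 597]
r6 m[φ0→sprk] = [11478, 4719]
r6 m[φ0→ice] = [214, 76]
r6 m[φ1→ice] = [137, 53]
r6 m[φ1→wind] = [21816, 11040]
r6 m[φ2→wind] = [9, 8]
r6 m[φ3→ice] = [1, 3]
r6 m[φ4→sprk] = [5, 4]
r6 m[φ5→ice] = [6, 9]
r6 m[φ6→sprk] = [2, 9]
r6 m[sprk→φ0] = [10, 36]
r6 m[sprk→φ4] = [22956, 42471]
r6 m[sprk→φ6] = [57390, 18876]
r6 m[ice→φ0] = [822, 1431]
r6 m[ice→φ1] = [1284, 2052]
r6 m[ice→φ3] = [175908, 36252]
r6 m[ice→φ5] = [29318, 12084]
r6 m[wind→φ1] = [9, 8]
r6 m[wind→φ2] = [21816, 11040]
r7 m[φ0→sprk] = [11478, 4719]
r7 m[φ0→ice] = [214, 76]
r7 m[φ1→ice] = [137, 53]
r7 m[φ1→wind] = [21816, 11040]
r7 m[φ2→wind] = [9, 8]
r7 m[φ3→ice] = [1, 3]
r7 m[φ4→sprk] = [5, 4]
r7 m[φ5→ice] = [6, 9]
r7 m[φ6→sprk] = [2, 9]
r7 m[sprk→φ0] = [10, 36]
r7 m[sprk→φ4] = [22956, 42471]
r7 m[sprk→φ6] = [57390, 18876]
r7 m[ice→φ0] = [822, 1431]
r7 m[ice→φ1] = [1284, 2052]
r7 m[ice→φ3] = [175908, 36252]
r7 m[ice→φ5] = [29318, 12084]
r7 m[wind→φ1] = [9, 8]
r7 m[wind→φ2] = [21816, 11040]
fixed point reached at round 7
b[ice] = ⊗ incoming = [175908, 108756]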